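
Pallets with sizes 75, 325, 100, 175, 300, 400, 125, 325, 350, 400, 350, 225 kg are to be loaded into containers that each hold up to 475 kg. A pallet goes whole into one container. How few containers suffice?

Total = 400 + 400 + 350 + 350 + 325 + 325 + 300 + 225 + 175 + 125 + 100 + 75 = 3150 kg.
Lower bound: ⌈3150/475⌉ = 7 containers.
A packing using 8 containers:
  container 1: 400 + 75 = 475
  container 2: 400 = 400
  container 3: 350 + 125 = 475
  container 4: 350 + 100 = 450
  container 5: 325 = 325
  container 6: 325 = 325
  container 7: 300 + 175 = 475
  container 8: 225 = 225
No arrangement into 7 containers stays within capacity, so 8 is optimal.

8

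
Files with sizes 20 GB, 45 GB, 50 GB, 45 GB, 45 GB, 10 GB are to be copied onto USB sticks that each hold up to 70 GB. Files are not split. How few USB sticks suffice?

4

Total = 50 + 45 + 45 + 45 + 20 + 10 = 215 GB.
Lower bound: ⌈215/70⌉ = 4 USB sticks.
A packing using 4 USB sticks:
  USB stick 1: 50 + 20 = 70
  USB stick 2: 45 + 10 = 55
  USB stick 3: 45 = 45
  USB stick 4: 45 = 45
This matches the lower bound, so 4 is optimal.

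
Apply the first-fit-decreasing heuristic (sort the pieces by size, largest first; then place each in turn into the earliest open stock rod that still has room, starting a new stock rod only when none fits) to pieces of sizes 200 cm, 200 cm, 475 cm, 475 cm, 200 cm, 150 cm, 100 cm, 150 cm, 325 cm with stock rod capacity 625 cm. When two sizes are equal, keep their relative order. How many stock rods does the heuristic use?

Sorted descending: 475, 475, 325, 200, 200, 200, 150, 150, 100.
  475 → stock rod 1 (new)  [load 475/625]
  475 → stock rod 2 (new)  [load 475/625]
  325 → stock rod 3 (new)  [load 325/625]
  200 → stock rod 3  [load 525/625]
  200 → stock rod 4 (new)  [load 200/625]
  200 → stock rod 4  [load 400/625]
  150 → stock rod 1  [load 625/625]
  150 → stock rod 2  [load 625/625]
  100 → stock rod 3  [load 625/625]
4 stock rods opened.

4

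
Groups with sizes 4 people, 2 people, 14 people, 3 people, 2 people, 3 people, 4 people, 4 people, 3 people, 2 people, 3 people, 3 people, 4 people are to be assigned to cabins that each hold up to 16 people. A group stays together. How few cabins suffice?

Total = 14 + 4 + 4 + 4 + 4 + 3 + 3 + 3 + 3 + 3 + 2 + 2 + 2 = 51 people.
Lower bound: ⌈51/16⌉ = 4 cabins.
A packing using 4 cabins:
  cabin 1: 14 + 2 = 16
  cabin 2: 4 + 4 + 4 + 4 = 16
  cabin 3: 3 + 3 + 3 + 3 + 3 = 15
  cabin 4: 2 + 2 = 4
This matches the lower bound, so 4 is optimal.

4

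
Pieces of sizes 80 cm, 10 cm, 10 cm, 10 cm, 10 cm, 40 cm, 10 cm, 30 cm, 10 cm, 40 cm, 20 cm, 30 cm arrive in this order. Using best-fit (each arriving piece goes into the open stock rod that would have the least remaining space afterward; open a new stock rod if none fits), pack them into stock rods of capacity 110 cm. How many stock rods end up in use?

  80 → stock rod 1 (new)  [load 80/110]
  10 → stock rod 1  [load 90/110]
  10 → stock rod 1  [load 100/110]
  10 → stock rod 1  [load 110/110]
  10 → stock rod 2 (new)  [load 10/110]
  40 → stock rod 2  [load 50/110]
  10 → stock rod 2  [load 60/110]
  30 → stock rod 2  [load 90/110]
  10 → stock rod 2  [load 100/110]
  40 → stock rod 3 (new)  [load 40/110]
  20 → stock rod 3  [load 60/110]
  30 → stock rod 3  [load 90/110]
3 stock rods opened.

3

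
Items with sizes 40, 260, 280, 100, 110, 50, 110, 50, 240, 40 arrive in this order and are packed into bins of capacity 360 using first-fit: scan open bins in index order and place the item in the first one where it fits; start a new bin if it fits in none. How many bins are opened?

4

  40 → bin 1 (new)  [load 40/360]
  260 → bin 1  [load 300/360]
  280 → bin 2 (new)  [load 280/360]
  100 → bin 3 (new)  [load 100/360]
  110 → bin 3  [load 210/360]
  50 → bin 1  [load 350/360]
  110 → bin 3  [load 320/360]
  50 → bin 2  [load 330/360]
  240 → bin 4 (new)  [load 240/360]
  40 → bin 3  [load 360/360]
4 bins opened.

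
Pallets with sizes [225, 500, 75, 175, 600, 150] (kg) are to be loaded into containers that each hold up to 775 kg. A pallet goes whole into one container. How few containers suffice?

Total = 600 + 500 + 225 + 175 + 150 + 75 = 1725 kg.
Lower bound: ⌈1725/775⌉ = 3 containers.
A packing using 3 containers:
  container 1: 600 + 175 = 775
  container 2: 500 + 225 = 725
  container 3: 150 + 75 = 225
This matches the lower bound, so 3 is optimal.

3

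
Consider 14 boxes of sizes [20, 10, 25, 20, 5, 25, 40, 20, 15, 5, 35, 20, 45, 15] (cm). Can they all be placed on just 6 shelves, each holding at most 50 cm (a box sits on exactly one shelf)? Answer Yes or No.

No

Total = 300 cm; ⌈300/50⌉ = 6.
The bound of 6 does not rule out 6, but exhaustive search shows no assignment into 6 shelves of capacity 50 cm exists — the minimum is 7.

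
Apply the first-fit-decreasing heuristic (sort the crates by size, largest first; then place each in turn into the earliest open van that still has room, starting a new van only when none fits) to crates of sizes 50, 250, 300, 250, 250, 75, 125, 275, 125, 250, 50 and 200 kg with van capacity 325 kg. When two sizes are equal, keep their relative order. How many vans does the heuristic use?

Sorted descending: 300, 275, 250, 250, 250, 250, 200, 125, 125, 75, 50, 50.
  300 → van 1 (new)  [load 300/325]
  275 → van 2 (new)  [load 275/325]
  250 → van 3 (new)  [load 250/325]
  250 → van 4 (new)  [load 250/325]
  250 → van 5 (new)  [load 250/325]
  250 → van 6 (new)  [load 250/325]
  200 → van 7 (new)  [load 200/325]
  125 → van 7  [load 325/325]
  125 → van 8 (new)  [load 125/325]
  75 → van 3  [load 325/325]
  50 → van 2  [load 325/325]
  50 → van 4  [load 300/325]
8 vans opened.

8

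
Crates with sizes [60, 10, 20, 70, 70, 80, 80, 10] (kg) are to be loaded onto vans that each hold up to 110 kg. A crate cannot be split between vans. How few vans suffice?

5

Total = 80 + 80 + 70 + 70 + 60 + 20 + 10 + 10 = 400 kg.
Lower bound: ⌈400/110⌉ = 4 vans.
Also, 5 crates each exceed 55 kg, and no two of those can share a van, so at least 5 vans are needed.
A packing using 5 vans:
  van 1: 80 + 20 + 10 = 110
  van 2: 80 + 10 = 90
  van 3: 70 = 70
  van 4: 70 = 70
  van 5: 60 = 60
This matches the lower bound, so 5 is optimal.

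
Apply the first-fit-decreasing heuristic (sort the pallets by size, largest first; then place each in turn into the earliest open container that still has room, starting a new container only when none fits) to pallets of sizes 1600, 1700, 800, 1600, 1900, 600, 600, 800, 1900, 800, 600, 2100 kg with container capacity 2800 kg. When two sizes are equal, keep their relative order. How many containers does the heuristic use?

Sorted descending: 2100, 1900, 1900, 1700, 1600, 1600, 800, 800, 800, 600, 600, 600.
  2100 → container 1 (new)  [load 2100/2800]
  1900 → container 2 (new)  [load 1900/2800]
  1900 → container 3 (new)  [load 1900/2800]
  1700 → container 4 (new)  [load 1700/2800]
  1600 → container 5 (new)  [load 1600/2800]
  1600 → container 6 (new)  [load 1600/2800]
  800 → container 2  [load 2700/2800]
  800 → container 3  [load 2700/2800]
  800 → container 4  [load 2500/2800]
  600 → container 1  [load 2700/2800]
  600 → container 5  [load 2200/2800]
  600 → container 5  [load 2800/2800]
6 containers opened.

6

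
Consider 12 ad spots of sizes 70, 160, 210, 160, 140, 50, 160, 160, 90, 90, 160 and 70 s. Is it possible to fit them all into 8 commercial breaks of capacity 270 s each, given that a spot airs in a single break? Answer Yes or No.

A valid assignment using 7 commercial breaks:
  break 1: 210 + 50 = 260
  break 2: 160 + 90 = 250
  break 3: 160 + 90 = 250
  break 4: 160 + 70 = 230
  break 5: 160 + 70 = 230
  break 6: 160 = 160
  break 7: 140 = 140
That uses only 7 ≤ 8, so 8 commercial breaks are enough.

Yes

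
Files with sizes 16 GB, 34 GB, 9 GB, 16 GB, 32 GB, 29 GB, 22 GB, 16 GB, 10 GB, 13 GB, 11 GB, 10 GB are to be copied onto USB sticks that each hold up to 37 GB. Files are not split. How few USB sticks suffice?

7

Total = 34 + 32 + 29 + 22 + 16 + 16 + 16 + 13 + 11 + 10 + 10 + 9 = 218 GB.
Lower bound: ⌈218/37⌉ = 6 USB sticks.
A packing using 7 USB sticks:
  USB stick 1: 34 = 34
  USB stick 2: 32 = 32
  USB stick 3: 29 = 29
  USB stick 4: 22 + 13 = 35
  USB stick 5: 16 + 16 = 32
  USB stick 6: 16 + 11 + 10 = 37
  USB stick 7: 10 + 9 = 19
No arrangement into 6 USB sticks stays within capacity, so 7 is optimal.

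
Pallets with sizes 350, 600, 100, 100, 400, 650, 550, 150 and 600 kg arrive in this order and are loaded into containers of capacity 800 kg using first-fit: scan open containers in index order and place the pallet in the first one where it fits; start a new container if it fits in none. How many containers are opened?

6

  350 → container 1 (new)  [load 350/800]
  600 → container 2 (new)  [load 600/800]
  100 → container 1  [load 450/800]
  100 → container 1  [load 550/800]
  400 → container 3 (new)  [load 400/800]
  650 → container 4 (new)  [load 650/800]
  550 → container 5 (new)  [load 550/800]
  150 → container 1  [load 700/800]
  600 → container 6 (new)  [load 600/800]
6 containers opened.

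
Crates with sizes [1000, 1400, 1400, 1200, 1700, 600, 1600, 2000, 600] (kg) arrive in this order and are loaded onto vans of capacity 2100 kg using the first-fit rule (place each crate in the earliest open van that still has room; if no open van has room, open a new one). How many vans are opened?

7

  1000 → van 1 (new)  [load 1000/2100]
  1400 → van 2 (new)  [load 1400/2100]
  1400 → van 3 (new)  [load 1400/2100]
  1200 → van 4 (new)  [load 1200/2100]
  1700 → van 5 (new)  [load 1700/2100]
  600 → van 1  [load 1600/2100]
  1600 → van 6 (new)  [load 1600/2100]
  2000 → van 7 (new)  [load 2000/2100]
  600 → van 2  [load 2000/2100]
7 vans opened.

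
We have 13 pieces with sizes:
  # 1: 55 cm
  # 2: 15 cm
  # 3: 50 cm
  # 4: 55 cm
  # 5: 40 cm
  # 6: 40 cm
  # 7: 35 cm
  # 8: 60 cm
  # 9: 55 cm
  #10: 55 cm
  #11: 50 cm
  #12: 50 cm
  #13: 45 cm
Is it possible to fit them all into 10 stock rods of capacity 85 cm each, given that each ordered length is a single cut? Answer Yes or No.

A valid assignment using 10 stock rods:
  stock rod 1: 60 + 15 = 75
  stock rod 2: 55 = 55
  stock rod 3: 55 = 55
  stock rod 4: 55 = 55
  stock rod 5: 55 = 55
  stock rod 6: 50 + 35 = 85
  stock rod 7: 50 = 50
  stock rod 8: 50 = 50
  stock rod 9: 45 + 40 = 85
  stock rod 10: 40 = 40
Every load is within 85 cm, so 10 stock rods suffice.

Yes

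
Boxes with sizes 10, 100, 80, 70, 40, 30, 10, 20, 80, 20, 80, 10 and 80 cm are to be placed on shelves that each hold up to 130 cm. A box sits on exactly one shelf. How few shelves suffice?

Total = 100 + 80 + 80 + 80 + 80 + 70 + 40 + 30 + 20 + 20 + 10 + 10 + 10 = 630 cm.
Lower bound: ⌈630/130⌉ = 5 shelves.
Also, 6 boxes each exceed 65 cm, and no two of those can share a shelf, so at least 6 shelves are needed.
A packing using 6 shelves:
  shelf 1: 100 + 30 = 130
  shelf 2: 80 + 40 + 10 = 130
  shelf 3: 80 + 20 + 20 + 10 = 130
  shelf 4: 80 + 10 = 90
  shelf 5: 80 = 80
  shelf 6: 70 = 70
This matches the lower bound, so 6 is optimal.

6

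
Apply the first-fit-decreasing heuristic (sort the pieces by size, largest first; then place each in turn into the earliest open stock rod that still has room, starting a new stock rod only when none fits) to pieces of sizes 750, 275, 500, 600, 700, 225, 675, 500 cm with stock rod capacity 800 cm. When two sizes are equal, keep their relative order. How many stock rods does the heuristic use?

Sorted descending: 750, 700, 675, 600, 500, 500, 275, 225.
  750 → stock rod 1 (new)  [load 750/800]
  700 → stock rod 2 (new)  [load 700/800]
  675 → stock rod 3 (new)  [load 675/800]
  600 → stock rod 4 (new)  [load 600/800]
  500 → stock rod 5 (new)  [load 500/800]
  500 → stock rod 6 (new)  [load 500/800]
  275 → stock rod 5  [load 775/800]
  225 → stock rod 6  [load 725/800]
6 stock rods opened.

6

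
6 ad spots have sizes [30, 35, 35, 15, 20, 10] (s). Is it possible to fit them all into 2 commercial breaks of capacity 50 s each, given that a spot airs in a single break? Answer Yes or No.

Total = 145 s; ⌈145/50⌉ = 3.
At least 3 commercial breaks are required, but only 2 are allowed.

No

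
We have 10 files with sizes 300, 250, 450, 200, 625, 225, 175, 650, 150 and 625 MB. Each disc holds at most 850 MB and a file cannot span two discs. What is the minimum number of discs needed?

Total = 650 + 625 + 625 + 450 + 300 + 250 + 225 + 200 + 175 + 150 = 3650 MB.
Lower bound: ⌈3650/850⌉ = 5 discs.
A packing using 5 discs:
  disc 1: 650 + 200 = 850
  disc 2: 625 + 225 = 850
  disc 3: 625 + 175 = 800
  disc 4: 450 + 300 = 750
  disc 5: 250 + 150 = 400
This matches the lower bound, so 5 is optimal.

5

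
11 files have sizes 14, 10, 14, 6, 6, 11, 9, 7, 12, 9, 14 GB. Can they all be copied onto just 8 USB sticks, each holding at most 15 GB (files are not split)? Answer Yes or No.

Total = 112 GB; ⌈112/15⌉ = 8.
The bound of 8 does not rule out 8, but exhaustive search shows no assignment into 8 USB sticks of capacity 15 GB exists — the minimum is 9.

No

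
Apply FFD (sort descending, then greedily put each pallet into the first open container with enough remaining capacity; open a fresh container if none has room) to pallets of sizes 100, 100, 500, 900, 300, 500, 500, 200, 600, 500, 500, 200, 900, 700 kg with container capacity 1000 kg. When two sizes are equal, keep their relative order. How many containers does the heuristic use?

7

Sorted descending: 900, 900, 700, 600, 500, 500, 500, 500, 500, 300, 200, 200, 100, 100.
  900 → container 1 (new)  [load 900/1000]
  900 → container 2 (new)  [load 900/1000]
  700 → container 3 (new)  [load 700/1000]
  600 → container 4 (new)  [load 600/1000]
  500 → container 5 (new)  [load 500/1000]
  500 → container 5  [load 1000/1000]
  500 → container 6 (new)  [load 500/1000]
  500 → container 6  [load 1000/1000]
  500 → container 7 (new)  [load 500/1000]
  300 → container 3  [load 1000/1000]
  200 → container 4  [load 800/1000]
  200 → container 4  [load 1000/1000]
  100 → container 1  [load 1000/1000]
  100 → container 2  [load 1000/1000]
7 containers opened.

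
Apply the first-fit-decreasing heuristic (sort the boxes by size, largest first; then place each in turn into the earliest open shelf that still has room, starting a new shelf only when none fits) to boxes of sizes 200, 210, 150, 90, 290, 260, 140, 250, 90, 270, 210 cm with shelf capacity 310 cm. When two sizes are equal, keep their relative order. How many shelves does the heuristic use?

Sorted descending: 290, 270, 260, 250, 210, 210, 200, 150, 140, 90, 90.
  290 → shelf 1 (new)  [load 290/310]
  270 → shelf 2 (new)  [load 270/310]
  260 → shelf 3 (new)  [load 260/310]
  250 → shelf 4 (new)  [load 250/310]
  210 → shelf 5 (new)  [load 210/310]
  210 → shelf 6 (new)  [load 210/310]
  200 → shelf 7 (new)  [load 200/310]
  150 → shelf 8 (new)  [load 150/310]
  140 → shelf 8  [load 290/310]
  90 → shelf 5  [load 300/310]
  90 → shelf 6  [load 300/310]
8 shelves opened.

8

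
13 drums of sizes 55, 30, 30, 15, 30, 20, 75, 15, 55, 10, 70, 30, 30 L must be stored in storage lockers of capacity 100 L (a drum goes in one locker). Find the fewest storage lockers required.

Total = 75 + 70 + 55 + 55 + 30 + 30 + 30 + 30 + 30 + 20 + 15 + 15 + 10 = 465 L.
Lower bound: ⌈465/100⌉ = 5 storage lockers.
A packing using 5 storage lockers:
  locker 1: 75 + 20 = 95
  locker 2: 70 + 30 = 100
  locker 3: 55 + 30 + 15 = 100
  locker 4: 55 + 30 + 15 = 100
  locker 5: 30 + 30 + 10 = 70
This matches the lower bound, so 5 is optimal.

5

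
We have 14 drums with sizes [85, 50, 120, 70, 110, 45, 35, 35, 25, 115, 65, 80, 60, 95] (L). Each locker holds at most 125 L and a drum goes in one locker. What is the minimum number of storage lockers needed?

Total = 120 + 115 + 110 + 95 + 85 + 80 + 70 + 65 + 60 + 50 + 45 + 35 + 35 + 25 = 990 L.
Lower bound: ⌈990/125⌉ = 8 storage lockers.
A packing using 9 storage lockers:
  locker 1: 120 = 120
  locker 2: 115 = 115
  locker 3: 110 = 110
  locker 4: 95 + 25 = 120
  locker 5: 85 + 35 = 120
  locker 6: 80 + 45 = 125
  locker 7: 70 + 50 = 120
  locker 8: 65 + 60 = 125
  locker 9: 35 = 35
No arrangement into 8 storage lockers stays within capacity, so 9 is optimal.

9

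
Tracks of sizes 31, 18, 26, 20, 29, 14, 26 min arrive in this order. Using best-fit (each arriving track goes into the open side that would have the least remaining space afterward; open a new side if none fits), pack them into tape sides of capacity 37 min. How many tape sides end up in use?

6

  31 → side 1 (new)  [load 31/37]
  18 → side 2 (new)  [load 18/37]
  26 → side 3 (new)  [load 26/37]
  20 → side 4 (new)  [load 20/37]
  29 → side 5 (new)  [load 29/37]
  14 → side 4  [load 34/37]
  26 → side 6 (new)  [load 26/37]
6 tape sides opened.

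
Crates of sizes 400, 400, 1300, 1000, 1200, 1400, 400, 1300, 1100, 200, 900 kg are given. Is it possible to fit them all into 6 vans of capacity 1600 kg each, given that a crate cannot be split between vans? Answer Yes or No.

No

Total = 9600 kg; ⌈9600/1600⌉ = 6.
7 crates each exceed half the capacity and cannot share a van, forcing at least 7 vans.
At least 7 vans are required, but only 6 are allowed.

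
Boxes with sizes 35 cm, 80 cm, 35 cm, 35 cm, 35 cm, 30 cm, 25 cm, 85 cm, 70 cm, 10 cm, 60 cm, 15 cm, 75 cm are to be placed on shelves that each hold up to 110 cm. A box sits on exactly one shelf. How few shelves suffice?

6

Total = 85 + 80 + 75 + 70 + 60 + 35 + 35 + 35 + 35 + 30 + 25 + 15 + 10 = 590 cm.
Lower bound: ⌈590/110⌉ = 6 shelves.
A packing using 6 shelves:
  shelf 1: 85 + 25 = 110
  shelf 2: 80 + 30 = 110
  shelf 3: 75 + 35 = 110
  shelf 4: 70 + 35 = 105
  shelf 5: 60 + 35 + 15 = 110
  shelf 6: 35 + 10 = 45
This matches the lower bound, so 6 is optimal.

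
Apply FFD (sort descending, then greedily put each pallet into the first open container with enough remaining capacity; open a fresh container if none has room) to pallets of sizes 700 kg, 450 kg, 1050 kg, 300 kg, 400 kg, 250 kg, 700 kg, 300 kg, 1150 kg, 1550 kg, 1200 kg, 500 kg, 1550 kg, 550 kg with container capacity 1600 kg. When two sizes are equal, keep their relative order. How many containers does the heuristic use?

7

Sorted descending: 1550, 1550, 1200, 1150, 1050, 700, 700, 550, 500, 450, 400, 300, 300, 250.
  1550 → container 1 (new)  [load 1550/1600]
  1550 → container 2 (new)  [load 1550/1600]
  1200 → container 3 (new)  [load 1200/1600]
  1150 → container 4 (new)  [load 1150/1600]
  1050 → container 5 (new)  [load 1050/1600]
  700 → container 6 (new)  [load 700/1600]
  700 → container 6  [load 1400/1600]
  550 → container 5  [load 1600/1600]
  500 → container 7 (new)  [load 500/1600]
  450 → container 4  [load 1600/1600]
  400 → container 3  [load 1600/1600]
  300 → container 7  [load 800/1600]
  300 → container 7  [load 1100/1600]
  250 → container 7  [load 1350/1600]
7 containers opened.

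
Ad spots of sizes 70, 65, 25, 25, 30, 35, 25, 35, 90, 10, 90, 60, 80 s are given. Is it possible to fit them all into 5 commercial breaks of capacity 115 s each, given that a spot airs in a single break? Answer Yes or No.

No

Total = 640 s; ⌈640/115⌉ = 6.
At least 6 commercial breaks are required, but only 5 are allowed.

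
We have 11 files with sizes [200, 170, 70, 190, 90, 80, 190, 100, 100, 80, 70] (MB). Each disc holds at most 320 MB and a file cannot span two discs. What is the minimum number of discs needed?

5

Total = 200 + 190 + 190 + 170 + 100 + 100 + 90 + 80 + 80 + 70 + 70 = 1340 MB.
Lower bound: ⌈1340/320⌉ = 5 discs.
A packing using 5 discs:
  disc 1: 200 + 100 = 300
  disc 2: 190 + 100 = 290
  disc 3: 190 + 90 = 280
  disc 4: 170 + 80 + 70 = 320
  disc 5: 80 + 70 = 150
This matches the lower bound, so 5 is optimal.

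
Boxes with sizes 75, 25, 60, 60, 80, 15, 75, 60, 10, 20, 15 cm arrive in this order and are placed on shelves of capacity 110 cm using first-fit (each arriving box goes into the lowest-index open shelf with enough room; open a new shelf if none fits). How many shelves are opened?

6

  75 → shelf 1 (new)  [load 75/110]
  25 → shelf 1  [load 100/110]
  60 → shelf 2 (new)  [load 60/110]
  60 → shelf 3 (new)  [load 60/110]
  80 → shelf 4 (new)  [load 80/110]
  15 → shelf 2  [load 75/110]
  75 → shelf 5 (new)  [load 75/110]
  60 → shelf 6 (new)  [load 60/110]
  10 → shelf 1  [load 110/110]
  20 → shelf 2  [load 95/110]
  15 → shelf 2  [load 110/110]
6 shelves opened.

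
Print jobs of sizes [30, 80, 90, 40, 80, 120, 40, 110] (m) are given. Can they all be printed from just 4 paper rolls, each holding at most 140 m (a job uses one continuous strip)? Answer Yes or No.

Total = 590 m; ⌈590/140⌉ = 5.
At least 5 paper rolls are required, but only 4 are allowed.

No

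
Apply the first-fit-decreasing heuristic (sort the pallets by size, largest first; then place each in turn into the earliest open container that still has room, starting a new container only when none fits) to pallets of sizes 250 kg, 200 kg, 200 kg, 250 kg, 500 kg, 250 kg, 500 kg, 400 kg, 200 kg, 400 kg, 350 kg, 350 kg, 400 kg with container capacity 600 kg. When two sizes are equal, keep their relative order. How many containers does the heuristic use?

Sorted descending: 500, 500, 400, 400, 400, 350, 350, 250, 250, 250, 200, 200, 200.
  500 → container 1 (new)  [load 500/600]
  500 → container 2 (new)  [load 500/600]
  400 → container 3 (new)  [load 400/600]
  400 → container 4 (new)  [load 400/600]
  400 → container 5 (new)  [load 400/600]
  350 → container 6 (new)  [load 350/600]
  350 → container 7 (new)  [load 350/600]
  250 → container 6  [load 600/600]
  250 → container 7  [load 600/600]
  250 → container 8 (new)  [load 250/600]
  200 → container 3  [load 600/600]
  200 → container 4  [load 600/600]
  200 → container 5  [load 600/600]
8 containers opened.

8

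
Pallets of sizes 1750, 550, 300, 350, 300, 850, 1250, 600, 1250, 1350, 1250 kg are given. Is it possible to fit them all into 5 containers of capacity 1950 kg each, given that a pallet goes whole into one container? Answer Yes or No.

No

Total = 9800 kg; ⌈9800/1950⌉ = 6.
At least 6 containers are required, but only 5 are allowed.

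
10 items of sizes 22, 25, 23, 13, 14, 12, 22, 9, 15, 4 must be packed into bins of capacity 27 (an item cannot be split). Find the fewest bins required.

7

Total = 25 + 23 + 22 + 22 + 15 + 14 + 13 + 12 + 9 + 4 = 159.
Lower bound: ⌈159/27⌉ = 6 bins.
A packing using 7 bins:
  bin 1: 25 = 25
  bin 2: 23 + 4 = 27
  bin 3: 22 = 22
  bin 4: 22 = 22
  bin 5: 15 + 12 = 27
  bin 6: 14 + 13 = 27
  bin 7: 9 = 9
No arrangement into 6 bins stays within capacity, so 7 is optimal.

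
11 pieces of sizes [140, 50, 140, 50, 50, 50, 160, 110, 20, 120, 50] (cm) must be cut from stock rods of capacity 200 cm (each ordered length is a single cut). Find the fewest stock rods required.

Total = 160 + 140 + 140 + 120 + 110 + 50 + 50 + 50 + 50 + 50 + 20 = 940 cm.
Lower bound: ⌈940/200⌉ = 5 stock rods.
A packing using 6 stock rods:
  stock rod 1: 160 + 20 = 180
  stock rod 2: 140 + 50 = 190
  stock rod 3: 140 + 50 = 190
  stock rod 4: 120 + 50 = 170
  stock rod 5: 110 + 50 = 160
  stock rod 6: 50 = 50
No arrangement into 5 stock rods stays within capacity, so 6 is optimal.

6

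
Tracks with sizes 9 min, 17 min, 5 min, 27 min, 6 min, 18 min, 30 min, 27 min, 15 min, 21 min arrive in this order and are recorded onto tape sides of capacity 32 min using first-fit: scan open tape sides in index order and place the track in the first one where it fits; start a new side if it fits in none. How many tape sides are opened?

  9 → side 1 (new)  [load 9/32]
  17 → side 1  [load 26/32]
  5 → side 1  [load 31/32]
  27 → side 2 (new)  [load 27/32]
  6 → side 3 (new)  [load 6/32]
  18 → side 3  [load 24/32]
  30 → side 4 (new)  [load 30/32]
  27 → side 5 (new)  [load 27/32]
  15 → side 6 (new)  [load 15/32]
  21 → side 7 (new)  [load 21/32]
7 tape sides opened.

7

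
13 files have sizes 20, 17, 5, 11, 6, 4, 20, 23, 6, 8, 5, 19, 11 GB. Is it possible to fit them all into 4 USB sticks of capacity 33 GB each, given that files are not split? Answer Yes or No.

No

Total = 155 GB; ⌈155/33⌉ = 5.
At least 5 USB sticks are required, but only 4 are allowed.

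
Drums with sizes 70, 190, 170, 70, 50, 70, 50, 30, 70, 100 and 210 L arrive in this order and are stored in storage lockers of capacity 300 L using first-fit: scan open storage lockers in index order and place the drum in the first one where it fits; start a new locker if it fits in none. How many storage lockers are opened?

  70 → locker 1 (new)  [load 70/300]
  190 → locker 1  [load 260/300]
  170 → locker 2 (new)  [load 170/300]
  70 → locker 2  [load 240/300]
  50 → locker 2  [load 290/300]
  70 → locker 3 (new)  [load 70/300]
  50 → locker 3  [load 120/300]
  30 → locker 1  [load 290/300]
  70 → locker 3  [load 190/300]
  100 → locker 3  [load 290/300]
  210 → locker 4 (new)  [load 210/300]
4 storage lockers opened.

4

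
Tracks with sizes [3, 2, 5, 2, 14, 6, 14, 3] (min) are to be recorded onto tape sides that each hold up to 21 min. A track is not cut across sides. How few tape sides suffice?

3

Total = 14 + 14 + 6 + 5 + 3 + 3 + 2 + 2 = 49 min.
Lower bound: ⌈49/21⌉ = 3 tape sides.
A packing using 3 tape sides:
  side 1: 14 + 6 = 20
  side 2: 14 + 5 + 2 = 21
  side 3: 3 + 3 + 2 = 8
This matches the lower bound, so 3 is optimal.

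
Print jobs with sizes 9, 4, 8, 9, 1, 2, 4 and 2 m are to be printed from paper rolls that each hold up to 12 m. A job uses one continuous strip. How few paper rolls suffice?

4

Total = 9 + 9 + 8 + 4 + 4 + 2 + 2 + 1 = 39 m.
Lower bound: ⌈39/12⌉ = 4 paper rolls.
A packing using 4 paper rolls:
  roll 1: 9 + 2 + 1 = 12
  roll 2: 9 + 2 = 11
  roll 3: 8 + 4 = 12
  roll 4: 4 = 4
This matches the lower bound, so 4 is optimal.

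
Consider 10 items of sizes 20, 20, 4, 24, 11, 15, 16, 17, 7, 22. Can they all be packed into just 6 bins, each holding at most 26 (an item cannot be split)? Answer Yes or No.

No

Total = 156; ⌈156/26⌉ = 6.
7 items each exceed half the capacity and cannot share a bin, forcing at least 7 bins.
At least 7 bins are required, but only 6 are allowed.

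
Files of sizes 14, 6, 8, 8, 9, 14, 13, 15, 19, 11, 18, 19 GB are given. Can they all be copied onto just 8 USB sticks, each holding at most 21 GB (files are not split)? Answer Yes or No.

No

Total = 154 GB; ⌈154/21⌉ = 8.
The bound of 8 does not rule out 8, but exhaustive search shows no assignment into 8 USB sticks of capacity 21 GB exists — the minimum is 9.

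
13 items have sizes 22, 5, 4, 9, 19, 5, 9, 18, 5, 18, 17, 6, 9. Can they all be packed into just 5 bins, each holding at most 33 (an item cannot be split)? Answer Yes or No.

A valid assignment using 5 bins:
  bin 1: 22 + 9 = 31
  bin 2: 19 + 9 + 5 = 33
  bin 3: 18 + 9 + 6 = 33
  bin 4: 18 + 5 + 5 + 4 = 32
  bin 5: 17 = 17
Every load is within 33, so 5 bins suffice.

Yes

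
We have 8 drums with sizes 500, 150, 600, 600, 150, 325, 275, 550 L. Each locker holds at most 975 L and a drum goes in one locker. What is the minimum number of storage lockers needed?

4

Total = 600 + 600 + 550 + 500 + 325 + 275 + 150 + 150 = 3150 L.
Lower bound: ⌈3150/975⌉ = 4 storage lockers.
A packing using 4 storage lockers:
  locker 1: 600 + 325 = 925
  locker 2: 600 + 275 = 875
  locker 3: 550 + 150 + 150 = 850
  locker 4: 500 = 500
This matches the lower bound, so 4 is optimal.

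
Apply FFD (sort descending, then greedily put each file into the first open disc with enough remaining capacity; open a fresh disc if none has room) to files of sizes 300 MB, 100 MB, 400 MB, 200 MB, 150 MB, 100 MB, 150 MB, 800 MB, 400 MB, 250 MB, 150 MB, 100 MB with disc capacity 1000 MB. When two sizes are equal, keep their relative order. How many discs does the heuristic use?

4

Sorted descending: 800, 400, 400, 300, 250, 200, 150, 150, 150, 100, 100, 100.
  800 → disc 1 (new)  [load 800/1000]
  400 → disc 2 (new)  [load 400/1000]
  400 → disc 2  [load 800/1000]
  300 → disc 3 (new)  [load 300/1000]
  250 → disc 3  [load 550/1000]
  200 → disc 1  [load 1000/1000]
  150 → disc 2  [load 950/1000]
  150 → disc 3  [load 700/1000]
  150 → disc 3  [load 850/1000]
  100 → disc 3  [load 950/1000]
  100 → disc 4 (new)  [load 100/1000]
  100 → disc 4  [load 200/1000]
4 discs opened.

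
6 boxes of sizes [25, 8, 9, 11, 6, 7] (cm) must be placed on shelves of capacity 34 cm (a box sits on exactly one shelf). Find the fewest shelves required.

2

Total = 25 + 11 + 9 + 8 + 7 + 6 = 66 cm.
Lower bound: ⌈66/34⌉ = 2 shelves.
A packing using 2 shelves:
  shelf 1: 25 + 9 = 34
  shelf 2: 11 + 8 + 7 + 6 = 32
This matches the lower bound, so 2 is optimal.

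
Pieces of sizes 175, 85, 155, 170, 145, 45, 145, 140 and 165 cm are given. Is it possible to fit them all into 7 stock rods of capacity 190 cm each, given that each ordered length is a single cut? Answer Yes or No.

No

Total = 1225 cm; ⌈1225/190⌉ = 7.
The bound of 7 does not rule out 7, but exhaustive search shows no assignment into 7 stock rods of capacity 190 cm exists — the minimum is 8.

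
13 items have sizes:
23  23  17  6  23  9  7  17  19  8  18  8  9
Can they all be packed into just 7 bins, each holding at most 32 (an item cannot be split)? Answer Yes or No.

A valid assignment using 7 bins:
  bin 1: 23 + 9 = 32
  bin 2: 23 + 9 = 32
  bin 3: 23 + 8 = 31
  bin 4: 19 + 8 = 27
  bin 5: 18 + 7 + 6 = 31
  bin 6: 17 = 17
  bin 7: 17 = 17
Every load is within 32, so 7 bins suffice.

Yes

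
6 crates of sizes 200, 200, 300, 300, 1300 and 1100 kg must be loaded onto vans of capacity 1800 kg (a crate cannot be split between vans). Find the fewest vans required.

2

Total = 1300 + 1100 + 300 + 300 + 200 + 200 = 3400 kg.
Lower bound: ⌈3400/1800⌉ = 2 vans.
A packing using 2 vans:
  van 1: 1300 + 300 + 200 = 1800
  van 2: 1100 + 300 + 200 = 1600
This matches the lower bound, so 2 is optimal.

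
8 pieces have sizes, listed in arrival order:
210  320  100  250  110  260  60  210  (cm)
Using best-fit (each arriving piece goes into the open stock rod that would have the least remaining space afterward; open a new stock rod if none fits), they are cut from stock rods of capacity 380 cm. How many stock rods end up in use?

5

  210 → stock rod 1 (new)  [load 210/380]
  320 → stock rod 2 (new)  [load 320/380]
  100 → stock rod 1  [load 310/380]
  250 → stock rod 3 (new)  [load 250/380]
  110 → stock rod 3  [load 360/380]
  260 → stock rod 4 (new)  [load 260/380]
  60 → stock rod 2  [load 380/380]
  210 → stock rod 5 (new)  [load 210/380]
5 stock rods opened.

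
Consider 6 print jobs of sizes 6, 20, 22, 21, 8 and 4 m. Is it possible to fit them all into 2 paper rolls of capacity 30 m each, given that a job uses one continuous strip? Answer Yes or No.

No

Total = 81 m; ⌈81/30⌉ = 3.
At least 3 paper rolls are required, but only 2 are allowed.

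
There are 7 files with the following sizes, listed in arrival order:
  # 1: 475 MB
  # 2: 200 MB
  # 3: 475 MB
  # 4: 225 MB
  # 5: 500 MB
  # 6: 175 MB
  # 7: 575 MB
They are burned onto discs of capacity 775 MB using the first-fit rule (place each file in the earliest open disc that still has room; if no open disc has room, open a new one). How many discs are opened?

4

  475 → disc 1 (new)  [load 475/775]
  200 → disc 1  [load 675/775]
  475 → disc 2 (new)  [load 475/775]
  225 → disc 2  [load 700/775]
  500 → disc 3 (new)  [load 500/775]
  175 → disc 3  [load 675/775]
  575 → disc 4 (new)  [load 575/775]
4 discs opened.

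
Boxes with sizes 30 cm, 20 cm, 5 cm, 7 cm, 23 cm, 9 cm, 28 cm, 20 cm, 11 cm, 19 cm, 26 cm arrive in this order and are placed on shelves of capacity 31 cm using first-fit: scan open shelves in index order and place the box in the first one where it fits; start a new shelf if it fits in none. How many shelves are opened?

7

  30 → shelf 1 (new)  [load 30/31]
  20 → shelf 2 (new)  [load 20/31]
  5 → shelf 2  [load 25/31]
  7 → shelf 3 (new)  [load 7/31]
  23 → shelf 3  [load 30/31]
  9 → shelf 4 (new)  [load 9/31]
  28 → shelf 5 (new)  [load 28/31]
  20 → shelf 4  [load 29/31]
  11 → shelf 6 (new)  [load 11/31]
  19 → shelf 6  [load 30/31]
  26 → shelf 7 (new)  [load 26/31]
7 shelves opened.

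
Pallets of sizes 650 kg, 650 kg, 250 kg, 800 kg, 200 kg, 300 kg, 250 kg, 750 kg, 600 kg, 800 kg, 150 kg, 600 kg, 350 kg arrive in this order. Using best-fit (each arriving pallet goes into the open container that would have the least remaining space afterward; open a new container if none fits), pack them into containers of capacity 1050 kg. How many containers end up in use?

  650 → container 1 (new)  [load 650/1050]
  650 → container 2 (new)  [load 650/1050]
  250 → container 1  [load 900/1050]
  800 → container 3 (new)  [load 800/1050]
  200 → container 3  [load 1000/1050]
  300 → container 2  [load 950/1050]
  250 → container 4 (new)  [load 250/1050]
  750 → container 4  [load 1000/1050]
  600 → container 5 (new)  [load 600/1050]
  800 → container 6 (new)  [load 800/1050]
  150 → container 1  [load 1050/1050]
  600 → container 7 (new)  [load 600/1050]
  350 → container 5  [load 950/1050]
7 containers opened.

7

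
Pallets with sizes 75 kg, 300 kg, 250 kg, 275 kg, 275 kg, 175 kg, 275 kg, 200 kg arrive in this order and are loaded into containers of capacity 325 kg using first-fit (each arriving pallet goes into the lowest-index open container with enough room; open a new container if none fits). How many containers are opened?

7

  75 → container 1 (new)  [load 75/325]
  300 → container 2 (new)  [load 300/325]
  250 → container 1  [load 325/325]
  275 → container 3 (new)  [load 275/325]
  275 → container 4 (new)  [load 275/325]
  175 → container 5 (new)  [load 175/325]
  275 → container 6 (new)  [load 275/325]
  200 → container 7 (new)  [load 200/325]
7 containers opened.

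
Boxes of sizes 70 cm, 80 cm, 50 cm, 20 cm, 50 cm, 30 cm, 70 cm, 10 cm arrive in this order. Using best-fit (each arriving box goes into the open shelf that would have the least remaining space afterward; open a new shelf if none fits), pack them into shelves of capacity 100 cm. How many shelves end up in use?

4

  70 → shelf 1 (new)  [load 70/100]
  80 → shelf 2 (new)  [load 80/100]
  50 → shelf 3 (new)  [load 50/100]
  20 → shelf 2  [load 100/100]
  50 → shelf 3  [load 100/100]
  30 → shelf 1  [load 100/100]
  70 → shelf 4 (new)  [load 70/100]
  10 → shelf 4  [load 80/100]
4 shelves opened.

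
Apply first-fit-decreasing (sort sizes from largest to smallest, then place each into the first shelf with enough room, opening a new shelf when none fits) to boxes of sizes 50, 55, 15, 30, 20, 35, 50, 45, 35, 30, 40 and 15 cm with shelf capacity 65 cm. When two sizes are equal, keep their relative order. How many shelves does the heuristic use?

Sorted descending: 55, 50, 50, 45, 40, 35, 35, 30, 30, 20, 15, 15.
  55 → shelf 1 (new)  [load 55/65]
  50 → shelf 2 (new)  [load 50/65]
  50 → shelf 3 (new)  [load 50/65]
  45 → shelf 4 (new)  [load 45/65]
  40 → shelf 5 (new)  [load 40/65]
  35 → shelf 6 (new)  [load 35/65]
  35 → shelf 7 (new)  [load 35/65]
  30 → shelf 6  [load 65/65]
  30 → shelf 7  [load 65/65]
  20 → shelf 4  [load 65/65]
  15 → shelf 2  [load 65/65]
  15 → shelf 3  [load 65/65]
7 shelves opened.

7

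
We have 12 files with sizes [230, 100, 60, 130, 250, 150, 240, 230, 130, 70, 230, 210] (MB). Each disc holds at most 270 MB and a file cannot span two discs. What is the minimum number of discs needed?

Total = 250 + 240 + 230 + 230 + 230 + 210 + 150 + 130 + 130 + 100 + 70 + 60 = 2030 MB.
Lower bound: ⌈2030/270⌉ = 8 discs.
A packing using 9 discs:
  disc 1: 250 = 250
  disc 2: 240 = 240
  disc 3: 230 = 230
  disc 4: 230 = 230
  disc 5: 230 = 230
  disc 6: 210 + 60 = 270
  disc 7: 150 + 100 = 250
  disc 8: 130 + 130 = 260
  disc 9: 70 = 70
No arrangement into 8 discs stays within capacity, so 9 is optimal.

9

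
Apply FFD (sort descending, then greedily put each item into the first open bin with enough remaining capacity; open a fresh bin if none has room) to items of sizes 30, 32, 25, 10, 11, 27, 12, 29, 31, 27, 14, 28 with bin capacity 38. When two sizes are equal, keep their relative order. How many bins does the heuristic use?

Sorted descending: 32, 31, 30, 29, 28, 27, 27, 25, 14, 12, 11, 10.
  32 → bin 1 (new)  [load 32/38]
  31 → bin 2 (new)  [load 31/38]
  30 → bin 3 (new)  [load 30/38]
  29 → bin 4 (new)  [load 29/38]
  28 → bin 5 (new)  [load 28/38]
  27 → bin 6 (new)  [load 27/38]
  27 → bin 7 (new)  [load 27/38]
  25 → bin 8 (new)  [load 25/38]
  14 → bin 9 (new)  [load 14/38]
  12 → bin 8  [load 37/38]
  11 → bin 6  [load 38/38]
  10 → bin 5  [load 38/38]
9 bins opened.

9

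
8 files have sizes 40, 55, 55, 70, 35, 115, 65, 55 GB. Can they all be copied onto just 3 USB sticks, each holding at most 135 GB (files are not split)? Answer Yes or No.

No

Total = 490 GB; ⌈490/135⌉ = 4.
At least 4 USB sticks are required, but only 3 are allowed.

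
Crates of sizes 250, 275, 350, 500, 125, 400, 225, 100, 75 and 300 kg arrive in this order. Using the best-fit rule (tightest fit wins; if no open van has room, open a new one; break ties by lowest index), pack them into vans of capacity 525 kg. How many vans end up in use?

6

  250 → van 1 (new)  [load 250/525]
  275 → van 1  [load 525/525]
  350 → van 2 (new)  [load 350/525]
  500 → van 3 (new)  [load 500/525]
  125 → van 2  [load 475/525]
  400 → van 4 (new)  [load 400/525]
  225 → van 5 (new)  [load 225/525]
  100 → van 4  [load 500/525]
  75 → van 5  [load 300/525]
  300 → van 6 (new)  [load 300/525]
6 vans opened.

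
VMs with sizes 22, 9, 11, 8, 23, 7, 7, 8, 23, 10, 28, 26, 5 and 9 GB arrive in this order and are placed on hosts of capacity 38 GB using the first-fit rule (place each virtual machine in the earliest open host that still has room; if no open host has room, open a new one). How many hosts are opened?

  22 → host 1 (new)  [load 22/38]
  9 → host 1  [load 31/38]
  11 → host 2 (new)  [load 11/38]
  8 → host 2  [load 19/38]
  23 → host 3 (new)  [load 23/38]
  7 → host 1  [load 38/38]
  7 → host 2  [load 26/38]
  8 → host 2  [load 34/38]
  23 → host 4 (new)  [load 23/38]
  10 → host 3  [load 33/38]
  28 → host 5 (new)  [load 28/38]
  26 → host 6 (new)  [load 26/38]
  5 → host 3  [load 38/38]
  9 → host 4  [load 32/38]
6 hosts opened.

6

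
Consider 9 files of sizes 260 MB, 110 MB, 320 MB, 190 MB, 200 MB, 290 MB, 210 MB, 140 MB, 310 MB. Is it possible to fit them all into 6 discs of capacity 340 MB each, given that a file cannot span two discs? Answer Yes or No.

No

Total = 2030 MB; ⌈2030/340⌉ = 6.
7 files each exceed half the capacity and cannot share a disc, forcing at least 7 discs.
At least 7 discs are required, but only 6 are allowed.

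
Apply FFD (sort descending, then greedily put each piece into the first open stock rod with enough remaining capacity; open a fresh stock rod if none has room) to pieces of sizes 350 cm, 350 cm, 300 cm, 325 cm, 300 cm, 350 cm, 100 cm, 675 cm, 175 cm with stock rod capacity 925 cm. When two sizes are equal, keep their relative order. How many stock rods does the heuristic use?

4

Sorted descending: 675, 350, 350, 350, 325, 300, 300, 175, 100.
  675 → stock rod 1 (new)  [load 675/925]
  350 → stock rod 2 (new)  [load 350/925]
  350 → stock rod 2  [load 700/925]
  350 → stock rod 3 (new)  [load 350/925]
  325 → stock rod 3  [load 675/925]
  300 → stock rod 4 (new)  [load 300/925]
  300 → stock rod 4  [load 600/925]
  175 → stock rod 1  [load 850/925]
  100 → stock rod 2  [load 800/925]
4 stock rods opened.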